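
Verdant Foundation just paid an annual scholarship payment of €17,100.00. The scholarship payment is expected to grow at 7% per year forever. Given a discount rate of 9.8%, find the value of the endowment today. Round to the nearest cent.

D₁ = D₀ × (1 + g) = €17,100.00 × 1.07 = €18,297.0000
Growing perpetuity: P = D₁ / (r − g) = €18,297.0000 / (0.098 − 0.07) = €653,464.29

€653464.29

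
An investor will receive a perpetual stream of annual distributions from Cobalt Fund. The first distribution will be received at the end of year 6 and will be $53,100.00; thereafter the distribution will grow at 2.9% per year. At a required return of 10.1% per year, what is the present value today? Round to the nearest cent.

Value at end of year 5: C₁ / (r − g) = $53,100.00 / (0.101 − 0.029) = $737,500.0000
Discount to today: PV = $737,500.0000 / (1 + 0.101)^5 = $737,500.0000 / 1.617844 = $455,853.64

$455853.64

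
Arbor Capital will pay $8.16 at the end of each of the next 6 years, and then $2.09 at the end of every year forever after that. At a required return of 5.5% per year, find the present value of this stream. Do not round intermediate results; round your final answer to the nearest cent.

$68.32

PV of 6-year annuity: $8.16 × [1 − (1+0.055)^−6] / 0.055 = 40.76353
Perpetuity value at year 6: $2.09 / 0.055 = 38.00000
PV of perpetuity: 38.00000 / (1+0.055)^6 = 27.55934
Total PV = 40.76353 + 27.55934 = 68.32287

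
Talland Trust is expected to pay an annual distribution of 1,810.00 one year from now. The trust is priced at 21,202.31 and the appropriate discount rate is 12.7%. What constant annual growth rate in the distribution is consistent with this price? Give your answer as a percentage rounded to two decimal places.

4.16%

P = D₁/(r−g) ⇒ g = r − D₁/P = 0.127 − 1,810.00/21,202.31 = 0.041632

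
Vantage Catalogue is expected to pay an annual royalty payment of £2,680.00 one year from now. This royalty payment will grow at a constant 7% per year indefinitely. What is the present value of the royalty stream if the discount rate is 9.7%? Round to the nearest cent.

£99259.26

Growing perpetuity: P = D₁ / (r − g) = £2,680.0000 / (0.097 − 0.07) = £99,259.26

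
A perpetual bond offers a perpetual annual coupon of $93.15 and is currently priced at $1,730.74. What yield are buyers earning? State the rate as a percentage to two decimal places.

P = C/r ⇒ r = C/P = $93.15/$1,730.74 = 0.053821

5.38%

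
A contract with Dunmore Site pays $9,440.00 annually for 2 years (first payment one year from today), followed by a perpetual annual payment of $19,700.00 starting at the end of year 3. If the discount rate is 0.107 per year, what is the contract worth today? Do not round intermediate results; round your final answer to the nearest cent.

$166471.42

PV of 2-year annuity: $9,440.00 × [1 − (1+0.107)^−2] / 0.107 = 16230.85090
Perpetuity value at year 2: $19,700.00 / 0.107 = 184112.14953
PV of perpetuity: 184112.14953 / (1+0.107)^2 = 150240.56451
Total PV = 16230.85090 + 150240.56451 = 166471.41540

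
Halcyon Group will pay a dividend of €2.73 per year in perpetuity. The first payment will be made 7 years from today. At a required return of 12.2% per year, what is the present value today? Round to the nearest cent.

€11.22

Value at end of year 6: C / r = €2.73 / 0.122 = €22.3770
Discount to today: PV = €22.3770 / (1 + 0.122)^6 = €22.3770 / 1.995065 = €11.22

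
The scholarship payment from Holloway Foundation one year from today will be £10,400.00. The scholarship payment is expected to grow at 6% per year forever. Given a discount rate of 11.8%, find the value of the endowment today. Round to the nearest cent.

£179310.34

Growing perpetuity: P = D₁ / (r − g) = £10,400.0000 / (0.118 − 0.06) = £179,310.34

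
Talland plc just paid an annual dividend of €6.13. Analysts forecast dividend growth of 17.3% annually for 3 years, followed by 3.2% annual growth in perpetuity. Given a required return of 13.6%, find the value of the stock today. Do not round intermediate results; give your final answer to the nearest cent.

€86.58

D_1 = 7.19049
D_2 = 8.43444
D_3 = 9.89360
Terminal value at year 3: TV = D_3×(1+g_2)/(r−g_2) = 10.21020/0.104 = 98.17499
P_0 = D_1/(1+r)^1 + D_2/(1+r)^2 + D_3/(1+r)^3 + TV/(1+r)^3
    = 6.32966 + 6.53582 + 6.74869 + 66.96778 = 86.58194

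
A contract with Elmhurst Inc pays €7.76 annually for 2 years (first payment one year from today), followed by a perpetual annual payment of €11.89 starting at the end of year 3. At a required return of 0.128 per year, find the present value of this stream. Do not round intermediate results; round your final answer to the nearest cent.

PV of 2-year annuity: €7.76 × [1 − (1+0.128)^−2] / 0.128 = 12.97822
Perpetuity value at year 2: €11.89 / 0.128 = 92.89062
PV of perpetuity: 92.89062 / (1+0.128)^2 = 73.00518
Total PV = 12.97822 + 73.00518 = 85.98340

€85.98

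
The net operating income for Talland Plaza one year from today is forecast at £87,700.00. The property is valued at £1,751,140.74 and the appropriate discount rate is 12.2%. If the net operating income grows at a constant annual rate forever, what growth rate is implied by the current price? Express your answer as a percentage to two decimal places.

7.19%

P = D₁/(r−g) ⇒ g = r − D₁/P = 0.122 − £87,700.00/£1,751,140.74 = 0.071918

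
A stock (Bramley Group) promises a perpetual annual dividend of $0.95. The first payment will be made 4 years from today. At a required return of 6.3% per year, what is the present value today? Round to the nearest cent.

$12.55

Value at end of year 3: C / r = $0.95 / 0.063 = $15.0794
Discount to today: PV = $15.0794 / (1 + 0.063)^3 = $15.0794 / 1.201157 = $12.55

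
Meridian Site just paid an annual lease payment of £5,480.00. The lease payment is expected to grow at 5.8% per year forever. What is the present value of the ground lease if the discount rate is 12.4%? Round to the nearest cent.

£87846.06

D₁ = D₀ × (1 + g) = £5,480.00 × 1.058 = £5,797.8400
Growing perpetuity: P = D₁ / (r − g) = £5,797.8400 / (0.124 − 0.058) = £87,846.06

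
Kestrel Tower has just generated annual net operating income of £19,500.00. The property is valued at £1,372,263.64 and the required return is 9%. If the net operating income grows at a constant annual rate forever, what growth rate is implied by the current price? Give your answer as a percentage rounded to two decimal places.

P = D₀(1+g)/(r−g) ⇒ P(r−g) = D₀(1+g) ⇒ g(P+D₀) = P·r − D₀
g = (P·r − D₀)/(P + D₀) = (£1,372,263.64×0.09 − £19,500.00) / (£1,372,263.64 + £19,500.00) = 0.074728

7.47%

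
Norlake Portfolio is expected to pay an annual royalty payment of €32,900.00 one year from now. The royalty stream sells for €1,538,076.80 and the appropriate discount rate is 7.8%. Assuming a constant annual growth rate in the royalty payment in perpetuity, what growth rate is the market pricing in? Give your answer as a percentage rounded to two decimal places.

P = D₁/(r−g) ⇒ g = r − D₁/P = 0.078 − €32,900.00/€1,538,076.80 = 0.056610

5.66%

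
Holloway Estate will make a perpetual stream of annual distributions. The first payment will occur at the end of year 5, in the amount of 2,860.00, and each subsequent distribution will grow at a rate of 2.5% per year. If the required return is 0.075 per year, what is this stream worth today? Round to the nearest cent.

42831.39

Value at end of year 4: C₁ / (r − g) = 2,860.00 / (0.075 − 0.025) = 57,200.0000
Discount to today: PV = 57,200.0000 / (1 + 0.075)^4 = 57,200.0000 / 1.335469 = 42,831.39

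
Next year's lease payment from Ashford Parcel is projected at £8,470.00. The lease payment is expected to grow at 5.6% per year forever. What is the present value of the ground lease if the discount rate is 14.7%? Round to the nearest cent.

£93076.92

Growing perpetuity: P = D₁ / (r − g) = £8,470.0000 / (0.147 − 0.056) = £93,076.92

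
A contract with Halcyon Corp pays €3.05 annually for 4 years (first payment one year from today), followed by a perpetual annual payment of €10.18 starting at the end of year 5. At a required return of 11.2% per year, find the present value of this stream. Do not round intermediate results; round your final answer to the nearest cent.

€68.87

PV of 4-year annuity: €3.05 × [1 − (1+0.112)^−4] / 0.112 = 9.42219
Perpetuity value at year 4: €10.18 / 0.112 = 90.89286
PV of perpetuity: 90.89286 / (1+0.112)^4 = 59.44435
Total PV = 9.42219 + 59.44435 = 68.86655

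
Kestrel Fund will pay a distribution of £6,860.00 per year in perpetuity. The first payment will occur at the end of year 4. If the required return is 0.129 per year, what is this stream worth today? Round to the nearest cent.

Value at end of year 3: C / r = £6,860.00 / 0.129 = £53,178.2946
Discount to today: PV = £53,178.2946 / (1 + 0.129)^3 = £53,178.2946 / 1.439070 = £36,953.24

£36953.24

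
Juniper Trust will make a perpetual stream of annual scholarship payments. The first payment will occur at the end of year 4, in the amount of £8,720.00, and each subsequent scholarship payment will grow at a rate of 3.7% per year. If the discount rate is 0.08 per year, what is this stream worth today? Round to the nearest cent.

£160981.79

Value at end of year 3: C₁ / (r − g) = £8,720.00 / (0.08 − 0.037) = £202,790.6977
Discount to today: PV = £202,790.6977 / (1 + 0.08)^3 = £202,790.6977 / 1.259712 = £160,981.79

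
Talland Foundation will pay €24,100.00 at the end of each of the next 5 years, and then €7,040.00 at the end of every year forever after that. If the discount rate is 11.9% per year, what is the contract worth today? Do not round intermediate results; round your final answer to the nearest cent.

PV of 5-year annuity: €24,100.00 × [1 − (1+0.119)^−5] / 0.119 = 87090.75514
Perpetuity value at year 5: €7,040.00 / 0.119 = 59159.66387
PV of perpetuity: 59159.66387 / (1+0.119)^5 = 33719.04494
Total PV = 87090.75514 + 33719.04494 = 120809.80008

€120809.80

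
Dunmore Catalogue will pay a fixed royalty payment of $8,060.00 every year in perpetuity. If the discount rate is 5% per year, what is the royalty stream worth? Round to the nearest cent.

Level perpetuity: PV = C / r = $8,060.00 / 0.05 = $161,200.00

$161200.00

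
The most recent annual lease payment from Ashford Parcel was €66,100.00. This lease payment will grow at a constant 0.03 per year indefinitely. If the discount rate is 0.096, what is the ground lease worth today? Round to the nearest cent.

D₁ = D₀ × (1 + g) = €66,100.00 × 1.03 = €68,083.0000
Growing perpetuity: P = D₁ / (r − g) = €68,083.0000 / (0.096 − 0.03) = €1,031,560.61

€1031560.61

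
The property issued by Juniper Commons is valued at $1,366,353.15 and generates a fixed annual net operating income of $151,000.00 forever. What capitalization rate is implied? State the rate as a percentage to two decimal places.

P = C/r ⇒ r = C/P = $151,000.00/$1,366,353.15 = 0.110513

11.05%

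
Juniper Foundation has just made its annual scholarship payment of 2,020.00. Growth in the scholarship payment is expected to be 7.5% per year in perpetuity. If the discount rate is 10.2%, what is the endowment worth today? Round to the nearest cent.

D₁ = D₀ × (1 + g) = 2,020.00 × 1.075 = 2,171.5000
Growing perpetuity: P = D₁ / (r − g) = 2,171.5000 / (0.102 − 0.075) = 80,425.93

80425.93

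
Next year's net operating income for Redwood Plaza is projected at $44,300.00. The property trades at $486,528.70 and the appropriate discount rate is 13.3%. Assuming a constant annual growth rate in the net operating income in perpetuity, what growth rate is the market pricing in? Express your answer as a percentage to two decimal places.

P = D₁/(r−g) ⇒ g = r − D₁/P = 0.133 − $44,300.00/$486,528.70 = 0.041947

4.19%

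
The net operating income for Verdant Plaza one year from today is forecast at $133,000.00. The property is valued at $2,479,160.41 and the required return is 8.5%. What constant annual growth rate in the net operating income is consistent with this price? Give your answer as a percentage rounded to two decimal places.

3.14%

P = D₁/(r−g) ⇒ g = r − D₁/P = 0.085 − $133,000.00/$2,479,160.41 = 0.031353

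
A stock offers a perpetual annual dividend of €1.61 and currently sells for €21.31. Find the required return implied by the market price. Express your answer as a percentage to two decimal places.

P = C/r ⇒ r = C/P = €1.61/€21.31 = 0.075551

7.56%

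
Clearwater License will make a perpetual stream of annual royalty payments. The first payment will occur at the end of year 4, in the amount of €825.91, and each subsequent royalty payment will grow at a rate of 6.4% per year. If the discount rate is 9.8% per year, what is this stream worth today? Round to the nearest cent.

Value at end of year 3: C₁ / (r − g) = €825.91 / (0.098 − 0.064) = €24,291.4706
Discount to today: PV = €24,291.4706 / (1 + 0.098)^3 = €24,291.4706 / 1.323753 = €18,350.45

€18350.45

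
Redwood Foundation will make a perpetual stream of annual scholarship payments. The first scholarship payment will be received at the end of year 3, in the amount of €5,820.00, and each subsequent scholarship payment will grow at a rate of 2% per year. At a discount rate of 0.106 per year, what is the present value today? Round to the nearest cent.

€55324.09

Value at end of year 2: C₁ / (r − g) = €5,820.00 / (0.106 − 0.02) = €67,674.4186
Discount to today: PV = €67,674.4186 / (1 + 0.106)^2 = €67,674.4186 / 1.223236 = €55,324.09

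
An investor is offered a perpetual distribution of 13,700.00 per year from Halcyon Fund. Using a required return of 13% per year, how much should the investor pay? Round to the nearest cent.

Level perpetuity: PV = C / r = 13,700.00 / 0.13 = 105,384.62

105384.62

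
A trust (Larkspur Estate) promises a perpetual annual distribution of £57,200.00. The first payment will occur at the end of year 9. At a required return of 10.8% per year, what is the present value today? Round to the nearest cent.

Value at end of year 8: C / r = £57,200.00 / 0.108 = £529,629.6296
Discount to today: PV = £529,629.6296 / (1 + 0.108)^8 = £529,629.6296 / 2.271528 = £233,160.08

£233160.08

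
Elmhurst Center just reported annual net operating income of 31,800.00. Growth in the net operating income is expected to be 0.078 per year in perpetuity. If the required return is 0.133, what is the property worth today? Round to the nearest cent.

623280.00

D₁ = D₀ × (1 + g) = 31,800.00 × 1.078 = 34,280.4000
Growing perpetuity: P = D₁ / (r − g) = 34,280.4000 / (0.133 − 0.078) = 623,280.00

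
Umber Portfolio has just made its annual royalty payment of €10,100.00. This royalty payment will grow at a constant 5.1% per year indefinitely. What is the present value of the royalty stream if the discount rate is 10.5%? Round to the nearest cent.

D₁ = D₀ × (1 + g) = €10,100.00 × 1.051 = €10,615.1000
Growing perpetuity: P = D₁ / (r − g) = €10,615.1000 / (0.105 − 0.051) = €196,575.93

€196575.93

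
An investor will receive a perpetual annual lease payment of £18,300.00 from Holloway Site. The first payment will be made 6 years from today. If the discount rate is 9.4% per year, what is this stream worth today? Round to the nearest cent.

Value at end of year 5: C / r = £18,300.00 / 0.094 = £194,680.8511
Discount to today: PV = £194,680.8511 / (1 + 0.094)^5 = £194,680.8511 / 1.567064 = £124,232.90

£124232.90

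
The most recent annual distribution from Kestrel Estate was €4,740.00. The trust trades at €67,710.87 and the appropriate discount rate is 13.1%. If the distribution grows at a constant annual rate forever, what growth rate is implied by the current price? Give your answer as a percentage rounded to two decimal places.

P = D₀(1+g)/(r−g) ⇒ P(r−g) = D₀(1+g) ⇒ g(P+D₀) = P·r − D₀
g = (P·r − D₀)/(P + D₀) = (€67,710.87×0.131 − €4,740.00) / (€67,710.87 + €4,740.00) = 0.057006

5.70%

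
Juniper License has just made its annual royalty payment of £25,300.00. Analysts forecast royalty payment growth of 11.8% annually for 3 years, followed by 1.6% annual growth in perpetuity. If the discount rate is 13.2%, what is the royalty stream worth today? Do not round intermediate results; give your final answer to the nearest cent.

£287510.76

D_1 = 28285.40000
D_2 = 31623.07720
D_3 = 35354.60031
Terminal value at year 3: TV = D_3×(1+g_2)/(r−g_2) = 35920.27391/0.116 = 309657.53375
P_0 = D_1/(1+r)^1 + D_2/(1+r)^2 + D_3/(1+r)^3 + TV/(1+r)^3
    = 24987.10247 + 24678.07470 + 24372.86883 + 213472.71323 = 287510.75924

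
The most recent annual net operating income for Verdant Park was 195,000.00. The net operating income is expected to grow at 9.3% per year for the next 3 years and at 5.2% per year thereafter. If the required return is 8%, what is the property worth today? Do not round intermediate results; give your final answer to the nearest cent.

D_1 = 213135.00000
D_2 = 232956.55500
D_3 = 254621.51461
Terminal value at year 3: TV = D_3×(1+g_2)/(r−g_2) = 267861.83337/0.028 = 9566494.04911
P_0 = D_1/(1+r)^1 + D_2/(1+r)^2 + D_3/(1+r)^3 + TV/(1+r)^3
    = 197347.22222 + 199722.69805 + 202126.76756 + 7594191.40971 = 8193388.09753

8193388.10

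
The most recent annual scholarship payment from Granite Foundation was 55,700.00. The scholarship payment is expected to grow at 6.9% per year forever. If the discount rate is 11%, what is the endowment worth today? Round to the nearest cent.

D₁ = D₀ × (1 + g) = 55,700.00 × 1.069 = 59,543.3000
Growing perpetuity: P = D₁ / (r − g) = 59,543.3000 / (0.11 − 0.069) = 1,452,275.61

1452275.61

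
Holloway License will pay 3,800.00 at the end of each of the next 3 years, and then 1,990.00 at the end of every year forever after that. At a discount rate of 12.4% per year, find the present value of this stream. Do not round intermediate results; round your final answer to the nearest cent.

20365.99

PV of 3-year annuity: 3,800.00 × [1 − (1+0.124)^−3] / 0.124 = 9064.58799
Perpetuity value at year 3: 1,990.00 / 0.124 = 16048.38710
PV of perpetuity: 16048.38710 / (1+0.124)^3 = 11301.40549
Total PV = 9064.58799 + 11301.40549 = 20365.99348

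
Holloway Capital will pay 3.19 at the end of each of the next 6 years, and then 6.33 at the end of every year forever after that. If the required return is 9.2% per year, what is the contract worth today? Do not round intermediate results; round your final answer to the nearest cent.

54.80

PV of 6-year annuity: 3.19 × [1 − (1+0.092)^−6] / 0.092 = 14.22515
Perpetuity value at year 6: 6.33 / 0.092 = 68.80435
PV of perpetuity: 68.80435 / (1+0.092)^6 = 40.57701
Total PV = 14.22515 + 40.57701 = 54.80216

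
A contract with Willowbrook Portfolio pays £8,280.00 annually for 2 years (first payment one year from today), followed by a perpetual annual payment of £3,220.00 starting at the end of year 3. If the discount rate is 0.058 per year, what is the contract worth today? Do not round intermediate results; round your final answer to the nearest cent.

£64820.27

PV of 2-year annuity: £8,280.00 × [1 − (1+0.058)^−2] / 0.058 = 15223.14457
Perpetuity value at year 2: £3,220.00 / 0.058 = 55517.24138
PV of perpetuity: 55517.24138 / (1+0.058)^2 = 49597.12960
Total PV = 15223.14457 + 49597.12960 = 64820.27417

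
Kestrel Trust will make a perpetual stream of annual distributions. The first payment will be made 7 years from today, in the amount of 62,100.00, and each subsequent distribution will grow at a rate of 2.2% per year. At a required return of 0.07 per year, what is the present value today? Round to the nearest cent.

Value at end of year 6: C₁ / (r − g) = 62,100.00 / (0.07 − 0.022) = 1,293,750.0000
Discount to today: PV = 1,293,750.0000 / (1 + 0.07)^6 = 1,293,750.0000 / 1.500730 = 862,080.25

862080.25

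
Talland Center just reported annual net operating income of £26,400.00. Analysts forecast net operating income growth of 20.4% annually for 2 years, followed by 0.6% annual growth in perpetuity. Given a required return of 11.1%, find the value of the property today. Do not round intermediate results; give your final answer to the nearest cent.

D_1 = 31785.60000
D_2 = 38269.86240
Terminal value at year 2: TV = D_2×(1+g_2)/(r−g_2) = 38499.48157/0.105 = 366661.72928
P_0 = D_1/(1+r)^1 + D_2/(1+r)^2 + TV/(1+r)^2
    = 28609.90099 + 31004.78919 + 297055.40883 = 356670.09901

£356670.10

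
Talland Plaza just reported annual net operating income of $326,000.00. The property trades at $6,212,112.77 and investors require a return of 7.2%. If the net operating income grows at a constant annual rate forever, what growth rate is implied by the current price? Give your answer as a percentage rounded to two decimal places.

P = D₀(1+g)/(r−g) ⇒ P(r−g) = D₀(1+g) ⇒ g(P+D₀) = P·r − D₀
g = (P·r − D₀)/(P + D₀) = ($6,212,112.77×0.072 − $326,000.00) / ($6,212,112.77 + $326,000.00) = 0.018548

1.85%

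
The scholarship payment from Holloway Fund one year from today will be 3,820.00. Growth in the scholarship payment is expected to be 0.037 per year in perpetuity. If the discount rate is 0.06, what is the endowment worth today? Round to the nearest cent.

Growing perpetuity: P = D₁ / (r − g) = 3,820.0000 / (0.06 − 0.037) = 166,086.96

166086.96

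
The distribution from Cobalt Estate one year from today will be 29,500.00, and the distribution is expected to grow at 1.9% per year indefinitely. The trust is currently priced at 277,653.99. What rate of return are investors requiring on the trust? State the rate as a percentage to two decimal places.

12.52%

P = D₁/(r − g) ⇒ r = D₁/P + g = 29,500.0000/277,653.99 + 0.019 = 0.106247 + 0.019 = 0.125247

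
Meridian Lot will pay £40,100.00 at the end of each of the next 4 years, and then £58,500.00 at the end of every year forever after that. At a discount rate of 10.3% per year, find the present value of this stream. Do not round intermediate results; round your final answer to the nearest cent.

£510012.41

PV of 4-year annuity: £40,100.00 × [1 − (1+0.103)^−4] / 0.103 = 126290.50149
Perpetuity value at year 4: £58,500.00 / 0.103 = 567961.16505
PV of perpetuity: 567961.16505 / (1+0.103)^4 = 383721.90477
Total PV = 126290.50149 + 383721.90477 = 510012.40626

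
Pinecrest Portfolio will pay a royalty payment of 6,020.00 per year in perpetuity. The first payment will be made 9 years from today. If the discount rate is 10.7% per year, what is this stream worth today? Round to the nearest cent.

Value at end of year 8: C / r = 6,020.00 / 0.107 = 56,261.6822
Discount to today: PV = 56,261.6822 / (1 + 0.107)^8 = 56,261.6822 / 2.255179 = 24,947.77

24947.77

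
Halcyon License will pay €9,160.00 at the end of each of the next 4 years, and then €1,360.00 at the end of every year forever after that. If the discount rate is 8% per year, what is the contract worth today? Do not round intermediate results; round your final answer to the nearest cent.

PV of 4-year annuity: €9,160.00 × [1 − (1+0.08)^−4] / 0.08 = 30339.08185
Perpetuity value at year 4: €1,360.00 / 0.08 = 17000.00000
PV of perpetuity: 17000.00000 / (1+0.08)^4 = 12495.50750
Total PV = 30339.08185 + 12495.50750 = 42834.58935

€42834.59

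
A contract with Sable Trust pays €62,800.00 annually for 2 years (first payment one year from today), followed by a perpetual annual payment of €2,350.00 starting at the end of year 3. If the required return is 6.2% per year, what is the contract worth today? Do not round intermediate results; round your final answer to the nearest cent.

€148421.97

PV of 2-year annuity: €62,800.00 × [1 − (1+0.062)^−2] / 0.062 = 114815.16947
Perpetuity value at year 2: €2,350.00 / 0.062 = 37903.22581
PV of perpetuity: 37903.22581 / (1+0.062)^2 = 33606.79829
Total PV = 114815.16947 + 33606.79829 = 148421.96776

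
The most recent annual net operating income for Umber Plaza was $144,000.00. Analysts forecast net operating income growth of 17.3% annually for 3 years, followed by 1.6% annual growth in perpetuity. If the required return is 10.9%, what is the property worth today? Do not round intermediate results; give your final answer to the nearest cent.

$2345348.31

D_1 = 168912.00000
D_2 = 198133.77600
D_3 = 232410.91925
Terminal value at year 3: TV = D_3×(1+g_2)/(r−g_2) = 236129.49396/0.093 = 2539026.81673
P_0 = D_1/(1+r)^1 + D_2/(1+r)^2 + D_3/(1+r)^3 + TV/(1+r)^3
    = 152310.18936 + 161099.95683 + 170396.97868 + 1861541.18644 = 2345348.31130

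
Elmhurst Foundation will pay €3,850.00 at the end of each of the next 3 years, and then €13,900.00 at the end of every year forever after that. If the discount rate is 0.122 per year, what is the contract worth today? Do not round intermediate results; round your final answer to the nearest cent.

PV of 3-year annuity: €3,850.00 × [1 − (1+0.122)^−3] / 0.122 = 9215.36261
Perpetuity value at year 3: €13,900.00 / 0.122 = 113934.42623
PV of perpetuity: 113934.42623 / (1+0.122)^3 = 80663.37679
Total PV = 9215.36261 + 80663.37679 = 89878.73941

€89878.74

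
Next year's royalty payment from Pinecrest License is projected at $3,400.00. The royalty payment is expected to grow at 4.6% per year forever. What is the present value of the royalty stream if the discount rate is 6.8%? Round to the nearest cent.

Growing perpetuity: P = D₁ / (r − g) = $3,400.0000 / (0.068 − 0.046) = $154,545.45

$154545.45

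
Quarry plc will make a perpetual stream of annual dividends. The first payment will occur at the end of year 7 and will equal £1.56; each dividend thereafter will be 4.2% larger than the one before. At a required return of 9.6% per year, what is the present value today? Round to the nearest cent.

Value at end of year 6: C₁ / (r − g) = £1.56 / (0.096 − 0.042) = £28.8889
Discount to today: PV = £28.8889 / (1 + 0.096)^6 = £28.8889 / 1.733258 = £16.67

£16.67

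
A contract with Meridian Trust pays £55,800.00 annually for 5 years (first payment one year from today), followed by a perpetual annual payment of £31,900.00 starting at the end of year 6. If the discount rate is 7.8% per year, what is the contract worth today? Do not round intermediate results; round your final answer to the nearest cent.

£504905.27

PV of 5-year annuity: £55,800.00 × [1 − (1+0.078)^−5] / 0.078 = 223972.57635
Perpetuity value at year 5: £31,900.00 / 0.078 = 408974.35897
PV of perpetuity: 408974.35897 / (1+0.078)^5 = 280932.68898
Total PV = 223972.57635 + 280932.68898 = 504905.26533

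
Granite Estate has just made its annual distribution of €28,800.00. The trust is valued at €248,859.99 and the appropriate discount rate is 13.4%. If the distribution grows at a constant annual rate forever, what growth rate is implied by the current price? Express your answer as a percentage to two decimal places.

P = D₀(1+g)/(r−g) ⇒ P(r−g) = D₀(1+g) ⇒ g(P+D₀) = P·r − D₀
g = (P·r − D₀)/(P + D₀) = (€248,859.99×0.134 − €28,800.00) / (€248,859.99 + €28,800.00) = 0.016377

1.64%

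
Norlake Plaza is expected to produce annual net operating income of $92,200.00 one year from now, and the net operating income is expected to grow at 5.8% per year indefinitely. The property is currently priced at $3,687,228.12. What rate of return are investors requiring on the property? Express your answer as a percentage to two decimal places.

P = D₁/(r − g) ⇒ r = D₁/P + g = $92,200.0000/$3,687,228.12 + 0.058 = 0.025005 + 0.058 = 0.083005

8.30%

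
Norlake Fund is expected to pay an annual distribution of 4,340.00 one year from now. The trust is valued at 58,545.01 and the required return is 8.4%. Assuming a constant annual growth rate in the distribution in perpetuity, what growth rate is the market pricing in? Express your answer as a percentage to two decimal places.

0.99%

P = D₁/(r−g) ⇒ g = r − D₁/P = 0.084 − 4,340.00/58,545.01 = 0.009869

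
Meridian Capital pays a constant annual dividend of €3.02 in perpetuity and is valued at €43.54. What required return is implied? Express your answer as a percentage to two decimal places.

P = C/r ⇒ r = C/P = €3.02/€43.54 = 0.069362

6.94%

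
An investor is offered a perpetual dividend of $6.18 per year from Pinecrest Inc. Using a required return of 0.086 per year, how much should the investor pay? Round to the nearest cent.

Level perpetuity: PV = C / r = $6.18 / 0.086 = $71.86

$71.86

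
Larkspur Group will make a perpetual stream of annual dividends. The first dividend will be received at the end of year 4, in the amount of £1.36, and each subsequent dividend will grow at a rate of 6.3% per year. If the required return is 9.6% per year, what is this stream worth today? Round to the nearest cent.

£31.30

Value at end of year 3: C₁ / (r − g) = £1.36 / (0.096 − 0.063) = £41.2121
Discount to today: PV = £41.2121 / (1 + 0.096)^3 = £41.2121 / 1.316533 = £31.30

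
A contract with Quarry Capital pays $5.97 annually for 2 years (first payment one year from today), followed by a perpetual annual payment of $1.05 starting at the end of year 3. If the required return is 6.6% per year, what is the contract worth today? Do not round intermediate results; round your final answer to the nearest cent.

PV of 2-year annuity: $5.97 × [1 − (1+0.066)^−2] / 0.066 = 10.85401
Perpetuity value at year 2: $1.05 / 0.066 = 15.90909
PV of perpetuity: 15.90909 / (1+0.066)^2 = 14.00009
Total PV = 10.85401 + 14.00009 = 24.85410

$24.85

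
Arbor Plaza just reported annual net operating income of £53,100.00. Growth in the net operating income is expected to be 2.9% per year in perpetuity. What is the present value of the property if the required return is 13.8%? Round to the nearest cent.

£501283.49

D₁ = D₀ × (1 + g) = £53,100.00 × 1.029 = £54,639.9000
Growing perpetuity: P = D₁ / (r − g) = £54,639.9000 / (0.138 − 0.029) = £501,283.49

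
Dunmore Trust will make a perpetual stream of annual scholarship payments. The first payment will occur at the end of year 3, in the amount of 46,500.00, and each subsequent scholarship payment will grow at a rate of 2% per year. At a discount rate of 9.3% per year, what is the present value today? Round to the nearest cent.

533199.54

Value at end of year 2: C₁ / (r − g) = 46,500.00 / (0.093 − 0.02) = 636,986.3014
Discount to today: PV = 636,986.3014 / (1 + 0.093)^2 = 636,986.3014 / 1.194649 = 533,199.54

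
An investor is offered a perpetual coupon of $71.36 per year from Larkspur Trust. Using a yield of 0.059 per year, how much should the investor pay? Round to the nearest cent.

Level perpetuity: PV = C / r = $71.36 / 0.059 = $1,209.49

$1209.49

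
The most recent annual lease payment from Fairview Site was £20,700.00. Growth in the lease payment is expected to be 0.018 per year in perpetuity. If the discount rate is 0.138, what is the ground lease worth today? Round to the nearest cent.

£175605.00

D₁ = D₀ × (1 + g) = £20,700.00 × 1.018 = £21,072.6000
Growing perpetuity: P = D₁ / (r − g) = £21,072.6000 / (0.138 − 0.018) = £175,605.00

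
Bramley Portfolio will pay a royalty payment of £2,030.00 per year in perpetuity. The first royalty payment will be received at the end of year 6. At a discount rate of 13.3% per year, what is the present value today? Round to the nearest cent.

£8175.13

Value at end of year 5: C / r = £2,030.00 / 0.133 = £15,263.1579
Discount to today: PV = £15,263.1579 / (1 + 0.133)^5 = £15,263.1579 / 1.867022 = £8,175.13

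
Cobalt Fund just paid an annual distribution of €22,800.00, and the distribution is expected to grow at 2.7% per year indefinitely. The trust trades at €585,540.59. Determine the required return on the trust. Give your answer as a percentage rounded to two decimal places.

6.70%

D₁ = €22,800.00 × 1.027 = €23,415.6000
P = D₁/(r − g) ⇒ r = D₁/P + g = €23,415.6000/€585,540.59 + 0.027 = 0.039990 + 0.027 = 0.066990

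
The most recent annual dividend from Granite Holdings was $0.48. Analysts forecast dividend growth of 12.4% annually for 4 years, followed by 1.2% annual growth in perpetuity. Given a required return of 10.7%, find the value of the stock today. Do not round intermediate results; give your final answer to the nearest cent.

D_1 = 0.53952
D_2 = 0.60642
D_3 = 0.68162
D_4 = 0.76614
Terminal value at year 4: TV = D_4×(1+g_2)/(r−g_2) = 0.77533/0.095 = 8.16138
P_0 = D_1/(1+r)^1 + D_2/(1+r)^2 + D_3/(1+r)^3 + D_4/(1+r)^4 + TV/(1+r)^4
    = 0.48737 + 0.49486 + 0.50246 + 0.51017 + 5.43467 = 7.42952

$7.43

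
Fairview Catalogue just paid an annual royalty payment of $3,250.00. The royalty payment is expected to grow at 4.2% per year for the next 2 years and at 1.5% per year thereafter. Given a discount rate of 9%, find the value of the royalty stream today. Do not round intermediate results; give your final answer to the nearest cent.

$46271.81

D_1 = 3386.50000
D_2 = 3528.73300
Terminal value at year 2: TV = D_2×(1+g_2)/(r−g_2) = 3581.66399/0.075 = 47755.51993
P_0 = D_1/(1+r)^1 + D_2/(1+r)^2 + TV/(1+r)^2
    = 3106.88073 + 2970.06397 + 40194.86570 = 46271.81040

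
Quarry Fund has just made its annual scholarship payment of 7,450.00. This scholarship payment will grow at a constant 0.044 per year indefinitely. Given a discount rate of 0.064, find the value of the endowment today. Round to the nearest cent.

388890.00

D₁ = D₀ × (1 + g) = 7,450.00 × 1.044 = 7,777.8000
Growing perpetuity: P = D₁ / (r − g) = 7,777.8000 / (0.064 − 0.044) = 388,890.00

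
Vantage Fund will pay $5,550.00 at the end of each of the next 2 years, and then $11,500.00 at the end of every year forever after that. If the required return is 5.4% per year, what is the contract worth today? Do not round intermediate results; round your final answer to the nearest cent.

PV of 2-year annuity: $5,550.00 × [1 − (1+0.054)^−2] / 0.054 = 10261.53193
Perpetuity value at year 2: $11,500.00 / 0.054 = 212962.96296
PV of perpetuity: 212962.96296 / (1+0.054)^2 = 191700.32924
Total PV = 10261.53193 + 191700.32924 = 201961.86117

$201961.86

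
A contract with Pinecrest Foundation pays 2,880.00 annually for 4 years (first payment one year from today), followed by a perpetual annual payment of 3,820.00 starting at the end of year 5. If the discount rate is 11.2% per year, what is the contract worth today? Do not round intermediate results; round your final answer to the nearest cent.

PV of 4-year annuity: 2,880.00 × [1 − (1+0.112)^−4] / 0.112 = 8897.02271
Perpetuity value at year 4: 3,820.00 / 0.112 = 34107.14286
PV of perpetuity: 34107.14286 / (1+0.112)^4 = 22306.23079
Total PV = 8897.02271 + 22306.23079 = 31203.25350

31203.25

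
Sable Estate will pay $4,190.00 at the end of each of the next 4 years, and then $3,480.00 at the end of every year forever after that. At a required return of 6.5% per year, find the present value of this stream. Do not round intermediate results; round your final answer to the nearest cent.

$55970.78

PV of 4-year annuity: $4,190.00 × [1 − (1+0.065)^−4] / 0.065 = 14354.09614
Perpetuity value at year 4: $3,480.00 / 0.065 = 53538.46154
PV of perpetuity: 53538.46154 / (1+0.065)^4 = 41616.68240
Total PV = 14354.09614 + 41616.68240 = 55970.77855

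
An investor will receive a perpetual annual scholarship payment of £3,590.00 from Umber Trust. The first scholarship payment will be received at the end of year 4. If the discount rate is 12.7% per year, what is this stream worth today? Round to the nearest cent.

Value at end of year 3: C / r = £3,590.00 / 0.127 = £28,267.7165
Discount to today: PV = £28,267.7165 / (1 + 0.127)^3 = £28,267.7165 / 1.431435 = £19,747.81

£19747.81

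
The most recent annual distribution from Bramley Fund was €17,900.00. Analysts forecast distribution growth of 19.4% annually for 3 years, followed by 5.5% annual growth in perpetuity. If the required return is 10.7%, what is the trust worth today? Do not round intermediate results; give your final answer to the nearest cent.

€518284.48

D_1 = 21372.60000
D_2 = 25518.88440
D_3 = 30469.54797
Terminal value at year 3: TV = D_3×(1+g_2)/(r−g_2) = 32145.37311/0.052 = 618180.25216
P_0 = D_1/(1+r)^1 + D_2/(1+r)^2 + D_3/(1+r)^3 + TV/(1+r)^3
    = 19306.77507 + 20824.10969 + 22460.69284 + 455692.90282 = 518284.48042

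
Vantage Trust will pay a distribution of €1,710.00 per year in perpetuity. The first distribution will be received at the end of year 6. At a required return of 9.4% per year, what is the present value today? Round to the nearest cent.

Value at end of year 5: C / r = €1,710.00 / 0.094 = €18,191.4894
Discount to today: PV = €18,191.4894 / (1 + 0.094)^5 = €18,191.4894 / 1.567064 = €11,608.65

€11608.65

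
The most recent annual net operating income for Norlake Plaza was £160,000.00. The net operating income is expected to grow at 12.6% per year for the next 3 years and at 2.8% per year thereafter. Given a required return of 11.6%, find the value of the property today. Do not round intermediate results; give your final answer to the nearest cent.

D_1 = 180160.00000
D_2 = 202860.16000
D_3 = 228420.54016
Terminal value at year 3: TV = D_3×(1+g_2)/(r−g_2) = 234816.31528/0.088 = 2668367.21914
P_0 = D_1/(1+r)^1 + D_2/(1+r)^2 + D_3/(1+r)^3 + TV/(1+r)^3
    = 161433.69176 + 162880.23021 + 164339.73048 + 1919786.85156 = 2408440.50401

£2408440.50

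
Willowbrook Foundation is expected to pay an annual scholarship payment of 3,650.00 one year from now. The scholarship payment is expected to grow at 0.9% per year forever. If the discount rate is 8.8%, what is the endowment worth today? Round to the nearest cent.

Growing perpetuity: P = D₁ / (r − g) = 3,650.0000 / (0.088 − 0.009) = 46,202.53

46202.53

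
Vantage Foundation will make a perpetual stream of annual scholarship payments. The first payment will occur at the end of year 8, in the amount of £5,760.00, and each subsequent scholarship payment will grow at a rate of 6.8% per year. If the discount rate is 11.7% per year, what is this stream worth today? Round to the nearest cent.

£54181.90

Value at end of year 7: C₁ / (r − g) = £5,760.00 / (0.117 − 0.068) = £117,551.0204
Discount to today: PV = £117,551.0204 / (1 + 0.117)^7 = £117,551.0204 / 2.169563 = £54,181.90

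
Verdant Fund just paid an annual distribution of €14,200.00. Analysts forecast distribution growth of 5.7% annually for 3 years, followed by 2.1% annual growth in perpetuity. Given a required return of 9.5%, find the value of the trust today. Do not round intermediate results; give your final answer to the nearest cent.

€215935.07

D_1 = 15009.40000
D_2 = 15864.93580
D_3 = 16769.23714
Terminal value at year 3: TV = D_3×(1+g_2)/(r−g_2) = 17121.39112/0.074 = 231370.15028
P_0 = D_1/(1+r)^1 + D_2/(1+r)^2 + D_3/(1+r)^3 + TV/(1+r)^3
    = 13707.21461 + 13231.53045 + 12772.35405 + 176223.96605 = 215935.06517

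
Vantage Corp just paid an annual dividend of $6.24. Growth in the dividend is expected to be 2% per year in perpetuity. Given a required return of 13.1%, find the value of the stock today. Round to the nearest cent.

$57.34

D₁ = D₀ × (1 + g) = $6.24 × 1.02 = $6.3648
Growing perpetuity: P = D₁ / (r − g) = $6.3648 / (0.131 − 0.02) = $57.34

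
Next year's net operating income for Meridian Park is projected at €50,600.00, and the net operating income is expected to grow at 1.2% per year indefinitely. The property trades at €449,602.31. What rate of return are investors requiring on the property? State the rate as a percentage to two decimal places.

12.45%

P = D₁/(r − g) ⇒ r = D₁/P + g = €50,600.0000/€449,602.31 + 0.012 = 0.112544 + 0.012 = 0.124544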